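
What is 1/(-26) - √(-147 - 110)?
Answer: -1/26 - I*√257 ≈ -0.038462 - 16.031*I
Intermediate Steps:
1/(-26) - √(-147 - 110) = -1/26 - √(-257) = -1/26 - I*√257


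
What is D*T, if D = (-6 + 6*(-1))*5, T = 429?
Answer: -25740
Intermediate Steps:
D = -60 (D = (-6 - 6)*5 = -12*5 = -60)
D*T = -60*429 = -25740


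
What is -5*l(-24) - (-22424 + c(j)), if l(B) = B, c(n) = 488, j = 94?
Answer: 22056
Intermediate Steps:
-5*l(-24) - (-22424 + c(j)) = -5*(-24) - (-22424 + 488) = 120 - 1*(-21936) = 120 + 21936 = 22056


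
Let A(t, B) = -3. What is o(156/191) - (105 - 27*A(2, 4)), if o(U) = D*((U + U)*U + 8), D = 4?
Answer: -5423386/36481 ≈ -148.66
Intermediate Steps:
o(U) = 32 + 8*U² (o(U) = 4*((U + U)*U + 8) = 4*((2*U)*U + 8) = 4*(2*U² + 8) = 4*(8 + 2*U²) = 32 + 8*U²)
o(156/191) - (105 - 27*A(2, 4)) = (32 + 8*(156/191)²) - (105 - 27*(-3)) = (32 + 8*(156*(1/191))²) - (105 + 81) = (32 + 8*(156/191)²) - 1*186 = (32 + 8*(24336/36481)) - 186 = (32 + 194688/36481) - 186 = 1362080/36481 - 186 = -5423386/36481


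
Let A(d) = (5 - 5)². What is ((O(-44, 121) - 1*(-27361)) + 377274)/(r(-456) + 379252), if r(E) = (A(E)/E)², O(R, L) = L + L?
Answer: 404877/379252 ≈ 1.0676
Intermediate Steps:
A(d) = 0 (A(d) = 0² = 0)
O(R, L) = 2*L
r(E) = 0 (r(E) = (0/E)² = 0² = 0)
((O(-44, 121) - 1*(-27361)) + 377274)/(r(-456) + 379252) = ((2*121 - 1*(-27361)) + 377274)/(0 + 379252) = ((242 + 27361) + 377274)/379252 = (27603 + 377274)*(1/379252) = 404877*(1/379252) = 404877/379252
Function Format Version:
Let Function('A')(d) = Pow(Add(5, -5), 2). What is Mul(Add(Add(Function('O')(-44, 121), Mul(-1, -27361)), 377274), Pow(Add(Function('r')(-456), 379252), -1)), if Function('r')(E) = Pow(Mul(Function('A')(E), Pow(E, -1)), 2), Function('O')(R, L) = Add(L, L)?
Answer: Rational(404877, 379252) ≈ 1.0676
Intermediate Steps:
Function('A')(d) = 0 (Function('A')(d) = Pow(0, 2) = 0)
Function('O')(R, L) = Mul(2, L)
Function('r')(E) = 0 (Function('r')(E) = Pow(Mul(0, Pow(E, -1)), 2) = Pow(0, 2) = 0)
Mul(Add(Add(Function('O')(-44, 121), Mul(-1, -27361)), 377274), Pow(Add(Function('r')(-456), 379252), -1)) = Mul(Add(Add(Mul(2, 121), Mul(-1, -27361)), 377274), Pow(Add(0, 379252), -1)) = Mul(Add(Add(242, 27361), 377274), Pow(379252, -1)) = Mul(Add(27603, 377274), Rational(1, 379252)) = Mul(404877, Rational(1, 379252)) = Rational(404877, 379252)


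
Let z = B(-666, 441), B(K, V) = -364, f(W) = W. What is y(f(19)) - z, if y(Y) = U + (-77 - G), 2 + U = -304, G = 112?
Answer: -131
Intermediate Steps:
U = -306 (U = -2 - 304 = -306)
z = -364
y(Y) = -495 (y(Y) = -306 + (-77 - 1*112) = -306 + (-77 - 112) = -306 - 189 = -495)
y(f(19)) - z = -495 - 1*(-364) = -495 + 364 = -131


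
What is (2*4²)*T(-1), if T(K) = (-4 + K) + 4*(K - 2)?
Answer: -544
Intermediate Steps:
T(K) = -12 + 5*K (T(K) = (-4 + K) + 4*(-2 + K) = (-4 + K) + (-8 + 4*K) = -12 + 5*K)
(2*4²)*T(-1) = (2*4²)*(-12 + 5*(-1)) = (2*16)*(-12 - 5) = 32*(-17) = -544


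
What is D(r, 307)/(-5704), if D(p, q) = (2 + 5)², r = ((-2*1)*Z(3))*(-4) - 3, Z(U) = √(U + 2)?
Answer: -49/5704 ≈ -0.0085905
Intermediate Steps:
Z(U) = √(2 + U)
r = -3 + 8*√5 (r = ((-2*1)*√(2 + 3))*(-4) - 3 = -2*√5*(-4) - 3 = 8*√5 - 3 = -3 + 8*√5 ≈ 14.889)
D(p, q) = 49 (D(p, q) = 7² = 49)
D(r, 307)/(-5704) = 49/(-5704) = 49*(-1/5704) = -49/5704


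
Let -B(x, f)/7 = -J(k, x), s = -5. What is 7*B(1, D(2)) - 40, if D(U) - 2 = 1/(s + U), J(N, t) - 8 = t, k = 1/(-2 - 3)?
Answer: 401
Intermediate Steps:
k = -1/5 (k = 1/(-5) = -1/5 ≈ -0.20000)
J(N, t) = 8 + t
D(U) = 2 + 1/(-5 + U)
B(x, f) = 56 + 7*x (B(x, f) = -(-7)*(8 + x) = -7*(-8 - x) = 56 + 7*x)
7*B(1, D(2)) - 40 = 7*(56 + 7*1) - 40 = 7*(56 + 7) - 40 = 7*63 - 40 = 441 - 40 = 401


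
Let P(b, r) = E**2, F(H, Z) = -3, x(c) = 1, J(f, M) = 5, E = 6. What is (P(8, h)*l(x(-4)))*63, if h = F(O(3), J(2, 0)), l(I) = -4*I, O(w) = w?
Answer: -9072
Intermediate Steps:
h = -3
P(b, r) = 36 (P(b, r) = 6**2 = 36)
(P(8, h)*l(x(-4)))*63 = (36*(-4*1))*63 = (36*(-4))*63 = -144*63 = -9072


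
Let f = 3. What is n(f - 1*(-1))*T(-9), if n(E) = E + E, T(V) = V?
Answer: -72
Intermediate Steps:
n(E) = 2*E
n(f - 1*(-1))*T(-9) = (2*(3 - 1*(-1)))*(-9) = (2*(3 + 1))*(-9) = (2*4)*(-9) = 8*(-9) = -72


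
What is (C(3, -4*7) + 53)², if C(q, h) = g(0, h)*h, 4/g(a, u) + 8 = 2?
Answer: 46225/9 ≈ 5136.1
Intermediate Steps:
g(a, u) = -⅔ (g(a, u) = 4/(-8 + 2) = 4/(-6) = 4*(-⅙) = -⅔)
C(q, h) = -2*h/3
(C(3, -4*7) + 53)² = (-(-8)*7/3 + 53)² = (-⅔*(-28) + 53)² = (56/3 + 53)² = (215/3)² = 46225/9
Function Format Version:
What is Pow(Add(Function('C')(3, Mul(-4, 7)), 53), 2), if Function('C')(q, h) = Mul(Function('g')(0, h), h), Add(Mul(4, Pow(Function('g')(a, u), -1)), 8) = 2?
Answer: Rational(46225, 9) ≈ 5136.1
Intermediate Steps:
Function('g')(a, u) = Rational(-2, 3) (Function('g')(a, u) = Mul(4, Pow(Add(-8, 2), -1)) = Mul(4, Pow(-6, -1)) = Mul(4, Rational(-1, 6)) = Rational(-2, 3))
Function('C')(q, h) = Mul(Rational(-2, 3), h)
Pow(Add(Function('C')(3, Mul(-4, 7)), 53), 2) = Pow(Add(Mul(Rational(-2, 3), Mul(-4, 7)), 53), 2) = Pow(Add(Mul(Rational(-2, 3), -28), 53), 2) = Pow(Add(Rational(56, 3), 53), 2) = Pow(Rational(215, 3), 2) = Rational(46225, 9)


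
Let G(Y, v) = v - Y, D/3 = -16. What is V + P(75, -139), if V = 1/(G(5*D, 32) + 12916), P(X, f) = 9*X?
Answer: 8901901/13188 ≈ 675.00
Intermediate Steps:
D = -48 (D = 3*(-16) = -48)
V = 1/13188 (V = 1/((32 - 5*(-48)) + 12916) = 1/((32 - 1*(-240)) + 12916) = 1/((32 + 240) + 12916) = 1/(272 + 12916) = 1/13188 ≈ 7.5827e-5)
V + P(75, -139) = 1/13188 + 9*75 = 1/13188 + 675 = 8901901/13188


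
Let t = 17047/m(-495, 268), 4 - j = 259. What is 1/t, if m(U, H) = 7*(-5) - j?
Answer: 220/17047 ≈ 0.012905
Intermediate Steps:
j = -255 (j = 4 - 1*259 = 4 - 259 = -255)
m(U, H) = 220 (m(U, H) = 7*(-5) - 1*(-255) = -35 + 255 = 220)
t = 17047/220 ≈ 77.486
1/t = 1/(17047/220) = 220/17047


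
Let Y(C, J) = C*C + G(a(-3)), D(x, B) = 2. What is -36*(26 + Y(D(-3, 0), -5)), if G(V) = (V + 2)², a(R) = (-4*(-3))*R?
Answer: -42696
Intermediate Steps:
a(R) = 12*R
G(V) = (2 + V)²
Y(C, J) = 1156 + C² (Y(C, J) = C*C + (2 + 12*(-3))² = C² + (2 - 36)² = C² + (-34)² = C² + 1156 = 1156 + C²)
-36*(26 + Y(D(-3, 0), -5)) = -36*(26 + (1156 + 2²)) = -36*(26 + (1156 + 4)) = -36*(26 + 1160) = -36*1186 = -42696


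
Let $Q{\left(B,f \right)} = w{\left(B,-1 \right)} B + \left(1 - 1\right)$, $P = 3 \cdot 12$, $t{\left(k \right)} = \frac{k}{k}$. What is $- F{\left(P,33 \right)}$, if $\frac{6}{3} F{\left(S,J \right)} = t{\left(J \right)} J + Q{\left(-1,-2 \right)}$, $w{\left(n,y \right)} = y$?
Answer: $-17$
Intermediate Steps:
$t{\left(k \right)} = 1$
$P = 36$
$Q{\left(B,f \right)} = - B$ ($Q{\left(B,f \right)} = - B + \left(1 - 1\right) = - B + 0 = - B$)
$F{\left(S,J \right)} = \frac{1}{2} + \frac{J}{2}$ ($F{\left(S,J \right)} = \frac{1 J - -1}{2} = \frac{J + 1}{2} = \frac{1 + J}{2} = \frac{1}{2} + \frac{J}{2}$)
$- F{\left(P,33 \right)} = - (\frac{1}{2} + \frac{1}{2} \cdot 33) = - (\frac{1}{2} + \frac{33}{2}) = \left(-1\right) 17 = -17$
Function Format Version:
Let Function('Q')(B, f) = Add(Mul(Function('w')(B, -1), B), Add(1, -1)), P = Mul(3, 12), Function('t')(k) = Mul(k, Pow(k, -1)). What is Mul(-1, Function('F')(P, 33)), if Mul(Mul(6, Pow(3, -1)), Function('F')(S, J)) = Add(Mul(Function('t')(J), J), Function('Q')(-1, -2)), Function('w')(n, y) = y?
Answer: -17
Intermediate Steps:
Function('t')(k) = 1
P = 36
Function('Q')(B, f) = Mul(-1, B) (Function('Q')(B, f) = Add(Mul(-1, B), Add(1, -1)) = Add(Mul(-1, B), 0) = Mul(-1, B))
Function('F')(S, J) = Add(Rational(1, 2), Mul(Rational(1, 2), J)) (Function('F')(S, J) = Mul(Rational(1, 2), Add(Mul(1, J), Mul(-1, -1))) = Mul(Rational(1, 2), Add(J, 1)) = Mul(Rational(1, 2), Add(1, J)) = Add(Rational(1, 2), Mul(Rational(1, 2), J)))
Mul(-1, Function('F')(P, 33)) = Mul(-1, Add(Rational(1, 2), Mul(Rational(1, 2), 33))) = Mul(-1, Add(Rational(1, 2), Rational(33, 2))) = Mul(-1, 17) = -17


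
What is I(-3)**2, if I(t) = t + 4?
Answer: 1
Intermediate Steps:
I(t) = 4 + t
I(-3)**2 = (4 - 3)**2 = 1**2 = 1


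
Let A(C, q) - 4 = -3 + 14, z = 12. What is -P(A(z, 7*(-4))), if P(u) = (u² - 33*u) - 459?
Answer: 729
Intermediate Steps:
A(C, q) = 15 (A(C, q) = 4 + (-3 + 14) = 4 + 11 = 15)
P(u) = -459 + u² - 33*u
-P(A(z, 7*(-4))) = -(-459 + 15² - 33*15) = -(-459 + 225 - 495) = -1*(-729) = 729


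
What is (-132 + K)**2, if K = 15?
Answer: 13689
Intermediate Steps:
(-132 + K)**2 = (-132 + 15)**2 = (-117)**2 = 13689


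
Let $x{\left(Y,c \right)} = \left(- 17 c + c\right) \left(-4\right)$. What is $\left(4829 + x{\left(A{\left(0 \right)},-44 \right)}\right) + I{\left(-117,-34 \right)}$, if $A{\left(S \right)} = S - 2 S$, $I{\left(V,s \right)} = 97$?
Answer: $2110$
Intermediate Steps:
$A{\left(S \right)} = - S$
$x{\left(Y,c \right)} = 64 c$ ($x{\left(Y,c \right)} = - 16 c \left(-4\right) = 64 c$)
$\left(4829 + x{\left(A{\left(0 \right)},-44 \right)}\right) + I{\left(-117,-34 \right)} = \left(4829 + 64 \left(-44\right)\right) + 97 = \left(4829 - 2816\right) + 97 = 2013 + 97 = 2110$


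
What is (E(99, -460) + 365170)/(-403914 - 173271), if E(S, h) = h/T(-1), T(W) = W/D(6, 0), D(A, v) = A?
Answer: -73586/115437 ≈ -0.63746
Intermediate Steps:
T(W) = W/6
E(S, h) = -6*h (E(S, h) = h/(((⅙)*(-1))) = h/(-⅙) = h*(-6) = -6*h)
(E(99, -460) + 365170)/(-403914 - 173271) = (-6*(-460) + 365170)/(-403914 - 173271) = (2760 + 365170)/(-577185) = 367930*(-1/577185) = -73586/115437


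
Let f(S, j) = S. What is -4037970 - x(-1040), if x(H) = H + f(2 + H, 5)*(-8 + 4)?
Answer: -4041082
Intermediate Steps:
x(H) = -8 - 3*H (x(H) = H + (2 + H)*(-8 + 4) = H + (2 + H)*(-4) = H + (-8 - 4*H) = -8 - 3*H)
-4037970 - x(-1040) = -4037970 - (-8 - 3*(-1040)) = -4037970 - (-8 + 3120) = -4037970 - 1*3112 = -4037970 - 3112 = -4041082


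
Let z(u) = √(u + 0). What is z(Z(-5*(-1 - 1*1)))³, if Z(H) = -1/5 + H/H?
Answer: 8*√5/25 ≈ 0.71554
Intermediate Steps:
Z(H) = ⅘ (Z(H) = -1*⅕ + 1 = -⅕ + 1 = ⅘)
z(u) = √u
z(Z(-5*(-1 - 1*1)))³ = (√(⅘))³ = (2*√5/5)³ = 8*√5/25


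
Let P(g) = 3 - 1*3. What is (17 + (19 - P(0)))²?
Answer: 1296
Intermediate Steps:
P(g) = 0 (P(g) = 3 - 3 = 0)
(17 + (19 - P(0)))² = (17 + (19 - 1*0))² = (17 + (19 + 0))² = (17 + 19)² = 36² = 1296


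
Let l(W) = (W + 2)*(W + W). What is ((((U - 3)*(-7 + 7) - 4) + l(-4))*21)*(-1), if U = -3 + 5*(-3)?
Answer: -252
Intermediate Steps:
l(W) = 2*W*(2 + W) (l(W) = (2 + W)*(2*W) = 2*W*(2 + W))
U = -18 (U = -3 - 15 = -18)
((((U - 3)*(-7 + 7) - 4) + l(-4))*21)*(-1) = ((((-18 - 3)*(-7 + 7) - 4) + 2*(-4)*(2 - 4))*21)*(-1) = (((-21*0 - 4) + 2*(-4)*(-2))*21)*(-1) = (((0 - 4) + 16)*21)*(-1) = ((-4 + 16)*21)*(-1) = (12*21)*(-1) = 252*(-1) = -252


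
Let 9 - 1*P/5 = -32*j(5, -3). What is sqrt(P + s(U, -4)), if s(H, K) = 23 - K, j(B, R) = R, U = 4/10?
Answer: 2*I*sqrt(102) ≈ 20.199*I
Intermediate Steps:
U = 2/5 (U = 4*(1/10) = 2/5 ≈ 0.40000)
P = -435 (P = 45 - (-160)*(-3) = 45 - 5*96 = 45 - 480 = -435)
sqrt(P + s(U, -4)) = sqrt(-435 + (23 - 1*(-4))) = sqrt(-435 + (23 + 4)) = sqrt(-435 + 27) = sqrt(-408) = 2*I*sqrt(102)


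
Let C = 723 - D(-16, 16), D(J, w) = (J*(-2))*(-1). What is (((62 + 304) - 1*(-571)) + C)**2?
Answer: 2862864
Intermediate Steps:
D(J, w) = 2*J (D(J, w) = -2*J*(-1) = 2*J)
C = 755 (C = 723 - 2*(-16) = 723 - 1*(-32) = 723 + 32 = 755)
(((62 + 304) - 1*(-571)) + C)**2 = (((62 + 304) - 1*(-571)) + 755)**2 = ((366 + 571) + 755)**2 = (937 + 755)**2 = 1692**2 = 2862864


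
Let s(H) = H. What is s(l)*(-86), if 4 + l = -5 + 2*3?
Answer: 258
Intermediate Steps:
l = -3 (l = -4 + (-5 + 2*3) = -4 + (-5 + 6) = -4 + 1 = -3)
s(l)*(-86) = -3*(-86) = 258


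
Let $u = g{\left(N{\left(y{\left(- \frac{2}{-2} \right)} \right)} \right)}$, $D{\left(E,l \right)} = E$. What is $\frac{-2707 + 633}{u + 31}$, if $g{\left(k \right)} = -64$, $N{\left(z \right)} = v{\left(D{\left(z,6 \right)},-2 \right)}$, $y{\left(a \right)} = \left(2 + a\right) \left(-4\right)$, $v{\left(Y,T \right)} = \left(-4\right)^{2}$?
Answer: $\frac{2074}{33} \approx 62.849$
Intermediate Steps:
$v{\left(Y,T \right)} = 16$
$y{\left(a \right)} = -8 - 4 a$
$N{\left(z \right)} = 16$
$u = -64$
$\frac{-2707 + 633}{u + 31} = \frac{-2707 + 633}{-64 + 31} = - \frac{2074}{-33} = \left(-2074\right) \left(- \frac{1}{33}\right) = \frac{2074}{33}$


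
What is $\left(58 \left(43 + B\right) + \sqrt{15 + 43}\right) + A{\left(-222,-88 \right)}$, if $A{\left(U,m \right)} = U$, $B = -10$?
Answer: $1692 + \sqrt{58} \approx 1699.6$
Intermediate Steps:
$\left(58 \left(43 + B\right) + \sqrt{15 + 43}\right) + A{\left(-222,-88 \right)} = \left(58 \left(43 - 10\right) + \sqrt{15 + 43}\right) - 222 = \left(58 \cdot 33 + \sqrt{58}\right) - 222 = \left(1914 + \sqrt{58}\right) - 222 = 1692 + \sqrt{58}$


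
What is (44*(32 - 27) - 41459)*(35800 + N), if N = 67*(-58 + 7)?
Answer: -1335442537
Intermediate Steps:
N = -3417 (N = 67*(-51) = -3417)
(44*(32 - 27) - 41459)*(35800 + N) = (44*(32 - 27) - 41459)*(35800 - 3417) = (44*5 - 41459)*32383 = (220 - 41459)*32383 = -41239*32383 = -1335442537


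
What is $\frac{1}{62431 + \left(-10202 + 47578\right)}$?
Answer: $\frac{1}{99807} \approx 1.0019 \cdot 10^{-5}$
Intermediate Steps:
$\frac{1}{62431 + \left(-10202 + 47578\right)} = \frac{1}{62431 + 37376} = \frac{1}{99807}$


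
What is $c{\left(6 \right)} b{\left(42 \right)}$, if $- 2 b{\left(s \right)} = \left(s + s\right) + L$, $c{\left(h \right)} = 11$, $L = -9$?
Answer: $- \frac{825}{2} \approx -412.5$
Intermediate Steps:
$b{\left(s \right)} = \frac{9}{2} - s$ ($b{\left(s \right)} = - \frac{\left(s + s\right) - 9}{2} = - \frac{2 s - 9}{2} = - \frac{-9 + 2 s}{2} = \frac{9}{2} - s$)
$c{\left(6 \right)} b{\left(42 \right)} = 11 \left(\frac{9}{2} - 42\right) = 11 \left(- \frac{75}{2}\right) = - \frac{825}{2}$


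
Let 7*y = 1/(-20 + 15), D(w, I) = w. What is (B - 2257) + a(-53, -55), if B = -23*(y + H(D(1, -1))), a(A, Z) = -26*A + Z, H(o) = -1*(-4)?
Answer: -35887/35 ≈ -1025.3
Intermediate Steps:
H(o) = 4
y = -1/35 (y = 1/(7*(-20 + 15)) = (⅐)/(-5) = (⅐)*(-⅕) = -1/35 ≈ -0.028571)
a(A, Z) = Z - 26*A
B = -3197/35 (B = -23*(-1/35 + 4) = -23*139/35 = -3197/35 ≈ -91.343)
(B - 2257) + a(-53, -55) = (-3197/35 - 2257) + (-55 - 26*(-53)) = -82192/35 + (-55 + 1378) = -82192/35 + 1323 = -35887/35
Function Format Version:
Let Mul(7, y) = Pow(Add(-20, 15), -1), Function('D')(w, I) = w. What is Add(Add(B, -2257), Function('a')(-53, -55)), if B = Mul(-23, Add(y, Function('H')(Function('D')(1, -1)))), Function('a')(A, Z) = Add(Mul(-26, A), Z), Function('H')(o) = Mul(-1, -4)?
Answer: Rational(-35887, 35) ≈ -1025.3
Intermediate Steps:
Function('H')(o) = 4
y = Rational(-1, 35) (y = Mul(Rational(1, 7), Pow(Add(-20, 15), -1)) = Mul(Rational(1, 7), Pow(-5, -1)) = Mul(Rational(1, 7), Rational(-1, 5)) = Rational(-1, 35) ≈ -0.028571)
Function('a')(A, Z) = Add(Z, Mul(-26, A))
B = Rational(-3197, 35) (B = Mul(-23, Add(Rational(-1, 35), 4)) = Mul(-23, Rational(139, 35)) = Rational(-3197, 35) ≈ -91.343)
Add(Add(B, -2257), Function('a')(-53, -55)) = Add(Add(Rational(-3197, 35), -2257), Add(-55, Mul(-26, -53))) = Add(Rational(-82192, 35), Add(-55, 1378)) = Add(Rational(-82192, 35), 1323) = Rational(-35887, 35)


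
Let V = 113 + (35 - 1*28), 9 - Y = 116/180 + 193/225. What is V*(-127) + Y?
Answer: -3427313/225 ≈ -15233.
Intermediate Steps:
Y = 1687/225 (Y = 9 - (116/180 + 193/225) = 9 - (116*(1/180) + 193*(1/225)) = 9 - (29/45 + 193/225) = 9 - 1*338/225 = 9 - 338/225 = 1687/225 ≈ 7.4978)
V = 120 (V = 113 + (35 - 28) = 113 + 7 = 120)
V*(-127) + Y = 120*(-127) + 1687/225 = -15240 + 1687/225 = -3427313/225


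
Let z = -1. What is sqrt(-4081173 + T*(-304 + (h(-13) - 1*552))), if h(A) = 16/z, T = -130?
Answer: I*sqrt(3967813) ≈ 1991.9*I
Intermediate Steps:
h(A) = -16 (h(A) = 16/(-1) = 16*(-1) = -16)
sqrt(-4081173 + T*(-304 + (h(-13) - 1*552))) = sqrt(-4081173 - 130*(-304 + (-16 - 1*552))) = sqrt(-4081173 - 130*(-304 + (-16 - 552))) = sqrt(-4081173 - 130*(-304 - 568)) = sqrt(-4081173 - 130*(-872)) = sqrt(-4081173 + 113360) = sqrt(-3967813) = I*sqrt(3967813)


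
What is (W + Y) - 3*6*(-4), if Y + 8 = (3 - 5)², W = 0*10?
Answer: 68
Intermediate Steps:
W = 0
Y = -4 (Y = -8 + (3 - 5)² = -8 + (-2)² = -8 + 4 = -4)
(W + Y) - 3*6*(-4) = (0 - 4) - 3*6*(-4) = -4 - 18*(-4) = -4 + 72 = 68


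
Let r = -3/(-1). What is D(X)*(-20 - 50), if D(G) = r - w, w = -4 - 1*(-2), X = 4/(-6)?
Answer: -350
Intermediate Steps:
X = -2/3 (X = 4*(-1/6) = -2/3 ≈ -0.66667)
r = 3 (r = -3*(-1) = 3)
w = -2 (w = -4 + 2 = -2)
D(G) = 5 (D(G) = 3 - 1*(-2) = 3 + 2 = 5)
D(X)*(-20 - 50) = 5*(-20 - 50) = 5*(-70) = -350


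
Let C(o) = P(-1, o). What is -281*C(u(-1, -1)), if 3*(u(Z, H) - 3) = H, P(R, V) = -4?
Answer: 1124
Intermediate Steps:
u(Z, H) = 3 + H/3
C(o) = -4
-281*C(u(-1, -1)) = -281*(-4) = 1124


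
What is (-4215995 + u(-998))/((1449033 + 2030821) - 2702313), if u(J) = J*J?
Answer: -3219991/777541 ≈ -4.1413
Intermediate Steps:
u(J) = J²
(-4215995 + u(-998))/((1449033 + 2030821) - 2702313) = (-4215995 + (-998)²)/((1449033 + 2030821) - 2702313) = (-4215995 + 996004)/(3479854 - 2702313) = -3219991/777541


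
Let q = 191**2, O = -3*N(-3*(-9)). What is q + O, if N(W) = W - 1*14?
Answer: 36442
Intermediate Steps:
N(W) = -14 + W (N(W) = W - 14 = -14 + W)
O = -39 (O = -3*(-14 - 3*(-9)) = -3*(-14 + 27) = -3*13 = -39)
q = 36481
q + O = 36481 - 39 = 36442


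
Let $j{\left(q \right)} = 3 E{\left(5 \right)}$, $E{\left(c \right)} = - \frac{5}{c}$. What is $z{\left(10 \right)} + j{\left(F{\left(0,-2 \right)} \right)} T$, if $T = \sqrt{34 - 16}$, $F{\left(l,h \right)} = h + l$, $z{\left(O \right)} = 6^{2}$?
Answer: $36 - 9 \sqrt{2} \approx 23.272$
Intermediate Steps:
$z{\left(O \right)} = 36$
$j{\left(q \right)} = -3$ ($j{\left(q \right)} = 3 \left(- \frac{5}{5}\right) = 3 \left(\left(-5\right) \frac{1}{5}\right) = 3 \left(-1\right) = -3$)
$T = 3 \sqrt{2}$ ($T = \sqrt{18} = 3 \sqrt{2} \approx 4.2426$)
$z{\left(10 \right)} + j{\left(F{\left(0,-2 \right)} \right)} T = 36 - 3 \cdot 3 \sqrt{2} = 36 - 9 \sqrt{2}$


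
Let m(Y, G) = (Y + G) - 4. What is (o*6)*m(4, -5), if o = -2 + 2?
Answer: 0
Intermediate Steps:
m(Y, G) = -4 + G + Y (m(Y, G) = (G + Y) - 4 = -4 + G + Y)
o = 0
(o*6)*m(4, -5) = (0*6)*(-4 - 5 + 4) = 0*(-5) = 0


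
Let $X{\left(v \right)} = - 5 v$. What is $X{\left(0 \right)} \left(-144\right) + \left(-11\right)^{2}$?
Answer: $121$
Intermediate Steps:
$X{\left(0 \right)} \left(-144\right) + \left(-11\right)^{2} = \left(-5\right) 0 \left(-144\right) + \left(-11\right)^{2} = 0 \left(-144\right) + 121 = 0 + 121 = 121$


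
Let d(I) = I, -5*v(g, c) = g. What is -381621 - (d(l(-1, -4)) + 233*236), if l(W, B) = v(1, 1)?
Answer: -2183044/5 ≈ -4.3661e+5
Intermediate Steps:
v(g, c) = -g/5
l(W, B) = -⅕ (l(W, B) = -⅕*1 = -⅕)
-381621 - (d(l(-1, -4)) + 233*236) = -381621 - (-⅕ + 233*236) = -381621 - (-⅕ + 54988) = -381621 - 1*274939/5 = -381621 - 274939/5 = -2183044/5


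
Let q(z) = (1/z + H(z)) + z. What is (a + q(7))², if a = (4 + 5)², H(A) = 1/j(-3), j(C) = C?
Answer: 3400336/441 ≈ 7710.5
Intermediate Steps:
H(A) = -⅓ (H(A) = 1/(-3) = -⅓)
q(z) = -⅓ + z + 1/z (q(z) = (1/z - ⅓) + z = (-⅓ + 1/z) + z = -⅓ + z + 1/z)
a = 81 (a = 9² = 81)
(a + q(7))² = (81 + (-⅓ + 7 + 1/7))² = (81 + (-⅓ + 7 + ⅐))² = (81 + 143/21)² = (1844/21)² = 3400336/441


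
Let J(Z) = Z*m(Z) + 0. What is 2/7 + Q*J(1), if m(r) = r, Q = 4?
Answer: 30/7 ≈ 4.2857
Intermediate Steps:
J(Z) = Z² (J(Z) = Z*Z + 0 = Z² + 0 = Z²)
2/7 + Q*J(1) = 2/7 + 4*1² = 2*(⅐) + 4*1 = 2/7 + 4 = 30/7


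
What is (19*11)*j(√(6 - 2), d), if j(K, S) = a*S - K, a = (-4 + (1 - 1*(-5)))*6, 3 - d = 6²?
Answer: -83182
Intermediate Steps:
d = -33 (d = 3 - 1*6² = 3 - 1*36 = 3 - 36 = -33)
a = 12 (a = (-4 + (1 + 5))*6 = (-4 + 6)*6 = 2*6 = 12)
j(K, S) = -K + 12*S (j(K, S) = 12*S - K = -K + 12*S)
(19*11)*j(√(6 - 2), d) = (19*11)*(-√(6 - 2) + 12*(-33)) = 209*(-√4 - 396) = 209*(-1*2 - 396) = 209*(-2 - 396) = 209*(-398) = -83182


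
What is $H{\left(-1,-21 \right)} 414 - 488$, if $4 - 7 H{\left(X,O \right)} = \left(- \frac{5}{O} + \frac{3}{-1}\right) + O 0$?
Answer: $- \frac{4316}{49} \approx -88.082$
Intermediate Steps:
$H{\left(X,O \right)} = 1 + \frac{5}{7 O}$ ($H{\left(X,O \right)} = \frac{4}{7} - \frac{\left(- \frac{5}{O} + \frac{3}{-1}\right) + O 0}{7} = \frac{4}{7} - \frac{\left(- \frac{5}{O} + 3 \left(-1\right)\right) + 0}{7} = \frac{4}{7} - \frac{\left(- \frac{5}{O} - 3\right) + 0}{7} = \frac{4}{7} - \frac{\left(-3 - \frac{5}{O}\right) + 0}{7} = \frac{4}{7} - \frac{-3 - \frac{5}{O}}{7} = \frac{4}{7} + \left(\frac{3}{7} + \frac{5}{7 O}\right) = 1 + \frac{5}{7 O}$)
$H{\left(-1,-21 \right)} 414 - 488 = \frac{\frac{5}{7} - 21}{-21} \cdot 414 - 488 = \left(- \frac{1}{21}\right) \left(- \frac{142}{7}\right) 414 - 488 = \frac{142}{147} \cdot 414 - 488 = \frac{19596}{49} - 488 = - \frac{4316}{49}$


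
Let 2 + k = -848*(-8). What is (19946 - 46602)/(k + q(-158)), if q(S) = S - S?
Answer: -13328/3391 ≈ -3.9304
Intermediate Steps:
q(S) = 0
k = 6782 (k = -2 - 848*(-8) = -2 + 6784 = 6782)
(19946 - 46602)/(k + q(-158)) = (19946 - 46602)/(6782 + 0) = -26656/6782 = -26656*1/6782 = -13328/3391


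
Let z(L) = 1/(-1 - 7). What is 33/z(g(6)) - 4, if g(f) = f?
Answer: -268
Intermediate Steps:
z(L) = -⅛ (z(L) = 1/(-8) = -⅛)
33/z(g(6)) - 4 = 33/(-⅛) - 4 = 33*(-8) - 4 = -264 - 4 = -268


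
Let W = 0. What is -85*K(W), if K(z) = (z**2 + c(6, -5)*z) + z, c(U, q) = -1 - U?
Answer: 0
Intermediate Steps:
K(z) = z**2 - 6*z (K(z) = (z**2 + (-1 - 1*6)*z) + z = (z**2 + (-1 - 6)*z) + z = (z**2 - 7*z) + z = z**2 - 6*z)
-85*K(W) = -0*(-6 + 0) = -0*(-6) = -85*0 = 0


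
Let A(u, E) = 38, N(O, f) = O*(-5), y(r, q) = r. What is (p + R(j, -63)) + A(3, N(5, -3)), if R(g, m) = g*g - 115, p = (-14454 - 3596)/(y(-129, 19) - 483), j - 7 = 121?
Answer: 4998967/306 ≈ 16337.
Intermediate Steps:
j = 128 (j = 7 + 121 = 128)
N(O, f) = -5*O
p = 9025/306 (p = (-14454 - 3596)/(-129 - 483) = -18050/(-612) = -18050*(-1/612) = 9025/306 ≈ 29.493)
R(g, m) = -115 + g² (R(g, m) = g² - 115 = -115 + g²)
(p + R(j, -63)) + A(3, N(5, -3)) = (9025/306 + (-115 + 128²)) + 38 = (9025/306 + (-115 + 16384)) + 38 = (9025/306 + 16269) + 38 = 4987339/306 + 38 = 4998967/306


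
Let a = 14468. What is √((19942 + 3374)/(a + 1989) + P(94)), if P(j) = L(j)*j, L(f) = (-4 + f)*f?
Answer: 2*√53844374637543/16457 ≈ 891.76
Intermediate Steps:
L(f) = f*(-4 + f)
P(j) = j²*(-4 + j) (P(j) = (j*(-4 + j))*j = j²*(-4 + j))
√((19942 + 3374)/(a + 1989) + P(94)) = √((19942 + 3374)/(14468 + 1989) + 94²*(-4 + 94)) = √(23316/16457 + 8836*90) = √(23316*(1/16457) + 795240) = √(23316/16457 + 795240) = √(13087287996/16457) = 2*√53844374637543/16457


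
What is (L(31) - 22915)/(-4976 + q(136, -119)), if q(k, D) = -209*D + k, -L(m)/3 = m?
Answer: -23008/20031 ≈ -1.1486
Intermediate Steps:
L(m) = -3*m
q(k, D) = k - 209*D
(L(31) - 22915)/(-4976 + q(136, -119)) = (-3*31 - 22915)/(-4976 + (136 - 209*(-119))) = (-93 - 22915)/(-4976 + (136 + 24871)) = -23008/(-4976 + 25007) = -23008/20031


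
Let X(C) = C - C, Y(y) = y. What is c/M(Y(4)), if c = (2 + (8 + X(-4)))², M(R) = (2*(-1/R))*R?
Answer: -50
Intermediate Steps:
X(C) = 0
M(R) = -2 (M(R) = (-2/R)*R = -2)
c = 100 (c = (2 + (8 + 0))² = (2 + 8)² = 10² = 100)
c/M(Y(4)) = 100/(-2) = 100*(-½) = -50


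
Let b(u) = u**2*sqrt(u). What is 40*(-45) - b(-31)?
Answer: -1800 - 961*I*sqrt(31) ≈ -1800.0 - 5350.6*I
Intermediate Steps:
b(u) = u**(5/2)
40*(-45) - b(-31) = 40*(-45) - (-31)**(5/2) = -1800 - 961*I*sqrt(31)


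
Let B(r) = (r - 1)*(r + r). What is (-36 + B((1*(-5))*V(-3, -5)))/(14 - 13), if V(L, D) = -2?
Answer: 144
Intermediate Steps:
B(r) = 2*r*(-1 + r) (B(r) = (-1 + r)*(2*r) = 2*r*(-1 + r))
(-36 + B((1*(-5))*V(-3, -5)))/(14 - 13) = (-36 + 2*((1*(-5))*(-2))*(-1 + (1*(-5))*(-2)))/(14 - 13) = (-36 + 2*(-5*(-2))*(-1 - 5*(-2)))/1 = (-36 + 2*10*(-1 + 10))*1 = (-36 + 2*10*9)*1 = (-36 + 180)*1 = 144*1 = 144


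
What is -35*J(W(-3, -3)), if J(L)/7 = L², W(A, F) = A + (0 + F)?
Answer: -8820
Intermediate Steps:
W(A, F) = A + F
J(L) = 7*L²
-35*J(W(-3, -3)) = -245*(-3 - 3)² = -245*(-6)² = -245*36 = -35*252 = -8820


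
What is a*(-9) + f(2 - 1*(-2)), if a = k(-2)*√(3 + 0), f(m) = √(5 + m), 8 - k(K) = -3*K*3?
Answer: 3 + 90*√3 ≈ 158.88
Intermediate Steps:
k(K) = 8 + 9*K (k(K) = 8 - (-3*K)*3 = 8 - (-9)*K = 8 + 9*K)
a = -10*√3 (a = (8 + 9*(-2))*√(3 + 0) = (8 - 18)*√3 = -10*√3 ≈ -17.320)
a*(-9) + f(2 - 1*(-2)) = -10*√3*(-9) + √(5 + (2 - 1*(-2))) = 90*√3 + √(5 + (2 + 2)) = 90*√3 + √(5 + 4) = 90*√3 + √9 = 90*√3 + 3 = 3 + 90*√3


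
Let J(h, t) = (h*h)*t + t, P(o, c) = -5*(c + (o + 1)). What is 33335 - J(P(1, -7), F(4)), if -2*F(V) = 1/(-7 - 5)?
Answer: 399707/12 ≈ 33309.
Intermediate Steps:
F(V) = 1/24 (F(V) = -1/(2*(-7 - 5)) = -½/(-12) = -½*(-1/12) = 1/24)
P(o, c) = -5 - 5*c - 5*o (P(o, c) = -5*(c + (1 + o)) = -5*(1 + c + o) = -5 - 5*c - 5*o)
J(h, t) = t + t*h² (J(h, t) = h²*t + t = t*h² + t = t + t*h²)
33335 - J(P(1, -7), F(4)) = 33335 - (1 + (-5 - 5*(-7) - 5*1)²)/24 = 33335 - (1 + (-5 + 35 - 5)²)/24 = 33335 - (1 + 25²)/24 = 33335 - (1 + 625)/24 = 33335 - 626/24 = 33335 - 1*313/12 = 33335 - 313/12 = 399707/12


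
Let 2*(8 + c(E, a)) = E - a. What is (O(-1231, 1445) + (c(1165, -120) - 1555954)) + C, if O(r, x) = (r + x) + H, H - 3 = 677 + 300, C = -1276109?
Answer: -5660469/2 ≈ -2.8302e+6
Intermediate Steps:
c(E, a) = -8 + E/2 - a/2 (c(E, a) = -8 + (E - a)/2 = -8 + (E/2 - a/2) = -8 + E/2 - a/2)
H = 980 (H = 3 + (677 + 300) = 3 + 977 = 980)
O(r, x) = 980 + r + x (O(r, x) = (r + x) + 980 = 980 + r + x)
(O(-1231, 1445) + (c(1165, -120) - 1555954)) + C = ((980 - 1231 + 1445) + ((-8 + (1/2)*1165 - 1/2*(-120)) - 1555954)) - 1276109 = (1194 + ((-8 + 1165/2 + 60) - 1555954)) - 1276109 = (1194 + (1269/2 - 1555954)) - 1276109 = (1194 - 3110639/2) - 1276109 = -3108251/2 - 1276109 = -5660469/2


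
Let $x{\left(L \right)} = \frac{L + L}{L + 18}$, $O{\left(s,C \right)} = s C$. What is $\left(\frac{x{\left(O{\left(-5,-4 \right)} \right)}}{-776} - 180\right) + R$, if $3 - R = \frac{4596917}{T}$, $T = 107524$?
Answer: $- \frac{43547898405}{198166732} \approx -219.75$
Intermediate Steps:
$O{\left(s,C \right)} = C s$
$x{\left(L \right)} = \frac{2 L}{18 + L}$
$R = - \frac{4274345}{107524}$ ($R = 3 - \frac{4596917}{107524} = - \frac{4274345}{107524} \approx -39.752$)
$\left(\frac{x{\left(O{\left(-5,-4 \right)} \right)}}{-776} - 180\right) + R = \left(\frac{2 \left(\left(-4\right) \left(-5\right)\right) \frac{1}{18 - -20}}{-776} - 180\right) - \frac{4274345}{107524} = \left(2 \cdot 20 \frac{1}{18 + 20} \left(- \frac{1}{776}\right) - 180\right) - \frac{4274345}{107524} = \left(2 \cdot 20 \cdot \frac{1}{38} \left(- \frac{1}{776}\right) - 180\right) - \frac{4274345}{107524} = \left(\frac{20}{19} \left(- \frac{1}{776}\right) - 180\right) - \frac{4274345}{107524} = \left(- \frac{5}{3686} - 180\right) - \frac{4274345}{107524} = - \frac{663485}{3686} - \frac{4274345}{107524} = - \frac{43547898405}{198166732}$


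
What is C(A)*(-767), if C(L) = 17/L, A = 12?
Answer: -13039/12 ≈ -1086.6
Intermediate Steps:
C(A)*(-767) = (17/12)*(-767) = -13039/12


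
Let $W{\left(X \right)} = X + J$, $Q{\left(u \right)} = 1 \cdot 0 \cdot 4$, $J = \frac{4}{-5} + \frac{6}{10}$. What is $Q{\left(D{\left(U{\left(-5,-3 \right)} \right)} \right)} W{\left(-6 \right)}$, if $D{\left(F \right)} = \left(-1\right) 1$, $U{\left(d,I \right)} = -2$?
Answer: $0$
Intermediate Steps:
$D{\left(F \right)} = -1$
$J = - \frac{1}{5}$ ($J = 4 \left(- \frac{1}{5}\right) + 6 \cdot \frac{1}{10} = - \frac{4}{5} + \frac{3}{5} = - \frac{1}{5} \approx -0.2$)
$Q{\left(u \right)} = 0$ ($Q{\left(u \right)} = 0 \cdot 4 = 0$)
$W{\left(X \right)} = - \frac{1}{5} + X$ ($W{\left(X \right)} = X - \frac{1}{5} = - \frac{1}{5} + X$)
$Q{\left(D{\left(U{\left(-5,-3 \right)} \right)} \right)} W{\left(-6 \right)} = 0 \left(- \frac{1}{5} - 6\right) = 0 \left(- \frac{31}{5}\right) = 0$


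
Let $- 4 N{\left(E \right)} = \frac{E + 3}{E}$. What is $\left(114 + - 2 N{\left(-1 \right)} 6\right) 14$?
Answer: $1512$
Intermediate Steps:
$N{\left(E \right)} = - \frac{3 + E}{4 E}$ ($N{\left(E \right)} = - \frac{\left(E + 3\right) \frac{1}{E}}{4} = - \frac{\left(3 + E\right) \frac{1}{E}}{4} = - \frac{\frac{1}{E} \left(3 + E\right)}{4} = - \frac{3 + E}{4 E}$)
$\left(114 + - 2 N{\left(-1 \right)} 6\right) 14 = \left(114 + - 2 \frac{-3 - -1}{4 \left(-1\right)} 6\right) 14 = \left(114 + - 2 \cdot \frac{1}{4} \left(-1\right) \left(-3 + 1\right) 6\right) 14 = \left(114 + - 2 \cdot \frac{1}{4} \left(-1\right) \left(-2\right) 6\right) 14 = \left(114 + \left(-2\right) \frac{1}{2} \cdot 6\right) 14 = \left(114 - 6\right) 14 = 108 \cdot 14 = 1512$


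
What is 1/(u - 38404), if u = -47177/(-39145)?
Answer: -39145/1503277403 ≈ -2.6040e-5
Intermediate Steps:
u = 47177/39145 (u = -47177*(-1/39145) = 47177/39145 ≈ 1.2052)
1/(u - 38404) = 1/(47177/39145 - 38404) = 1/(-1503277403/39145) = -39145/1503277403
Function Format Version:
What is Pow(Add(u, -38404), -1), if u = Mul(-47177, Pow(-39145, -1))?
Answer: Rational(-39145, 1503277403) ≈ -2.6040e-5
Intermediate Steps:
u = Rational(47177, 39145) (u = Mul(-47177, Rational(-1, 39145)) = Rational(47177, 39145) ≈ 1.2052)
Pow(Add(u, -38404), -1) = Pow(Add(Rational(47177, 39145), -38404), -1) = Pow(Rational(-1503277403, 39145), -1) = Rational(-39145, 1503277403)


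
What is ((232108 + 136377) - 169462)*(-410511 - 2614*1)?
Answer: -82221376875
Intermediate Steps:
((232108 + 136377) - 169462)*(-410511 - 2614*1) = (368485 - 169462)*(-410511 - 2614) = 199023*(-413125) = -82221376875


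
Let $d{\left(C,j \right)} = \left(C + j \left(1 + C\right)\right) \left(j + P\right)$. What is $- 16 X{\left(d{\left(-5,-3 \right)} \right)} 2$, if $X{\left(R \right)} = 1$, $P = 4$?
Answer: $-32$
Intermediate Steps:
$d{\left(C,j \right)} = \left(4 + j\right) \left(C + j \left(1 + C\right)\right)$ ($d{\left(C,j \right)} = \left(C + j \left(1 + C\right)\right) \left(j + 4\right) = \left(C + j \left(1 + C\right)\right) \left(4 + j\right) = \left(4 + j\right) \left(C + j \left(1 + C\right)\right)$)
$- 16 X{\left(d{\left(-5,-3 \right)} \right)} 2 = \left(-16\right) 1 \cdot 2 = \left(-16\right) 2 = -32$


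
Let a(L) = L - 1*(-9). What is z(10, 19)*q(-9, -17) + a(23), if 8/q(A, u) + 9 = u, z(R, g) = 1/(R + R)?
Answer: 2079/65 ≈ 31.985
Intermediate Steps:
z(R, g) = 1/(2*R)
q(A, u) = 8/(-9 + u)
a(L) = 9 + L (a(L) = L + 9 = 9 + L)
z(10, 19)*q(-9, -17) + a(23) = ((½)/10)*(8/(-9 - 17)) + (9 + 23) = ((½)*(⅒))*(8/(-26)) + 32 = (8*(-1/26))/20 + 32 = (1/20)*(-4/13) + 32 = -1/65 + 32 = 2079/65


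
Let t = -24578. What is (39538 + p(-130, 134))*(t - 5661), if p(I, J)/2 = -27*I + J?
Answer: -1415971414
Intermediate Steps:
p(I, J) = -54*I + 2*J (p(I, J) = 2*(-27*I + J) = 2*(J - 27*I) = -54*I + 2*J)
(39538 + p(-130, 134))*(t - 5661) = (39538 + (-54*(-130) + 2*134))*(-24578 - 5661) = (39538 + (7020 + 268))*(-30239) = (39538 + 7288)*(-30239) = 46826*(-30239) = -1415971414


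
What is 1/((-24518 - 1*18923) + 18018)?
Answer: -1/25423 ≈ -3.9334e-5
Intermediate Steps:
1/((-24518 - 1*18923) + 18018) = 1/((-24518 - 18923) + 18018) = 1/(-43441 + 18018) = 1/(-25423) = -1/25423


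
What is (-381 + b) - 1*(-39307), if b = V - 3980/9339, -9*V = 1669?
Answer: 1085382205/28017 ≈ 38740.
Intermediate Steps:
V = -1669/9 (V = -1/9*1669 = -1669/9 ≈ -185.44)
b = -5207537/28017 (b = -1669/9 - 3980/9339 = -5207537/28017 ≈ -185.87)
(-381 + b) - 1*(-39307) = (-381 - 5207537/28017) - 1*(-39307) = -15882014/28017 + 39307 = 1085382205/28017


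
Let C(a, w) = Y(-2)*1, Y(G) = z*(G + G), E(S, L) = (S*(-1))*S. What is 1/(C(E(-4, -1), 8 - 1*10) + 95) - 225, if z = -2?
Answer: -23174/103 ≈ -224.99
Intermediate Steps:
E(S, L) = -S² (E(S, L) = (-S)*S = -S²)
Y(G) = -4*G (Y(G) = -2*(G + G) = -4*G)
C(a, w) = 8 (C(a, w) = -4*(-2)*1 = 8*1 = 8)
1/(C(E(-4, -1), 8 - 1*10) + 95) - 225 = 1/(8 + 95) - 225 = 1/103 - 225 = -23174/103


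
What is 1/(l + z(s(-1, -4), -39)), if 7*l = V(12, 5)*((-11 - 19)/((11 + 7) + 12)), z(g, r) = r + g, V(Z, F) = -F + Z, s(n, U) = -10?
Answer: -1/50 ≈ -0.020000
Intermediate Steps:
V(Z, F) = Z - F
z(g, r) = g + r
l = -1 (l = ((12 - 1*5)*((-11 - 19)/((11 + 7) + 12)))/7 = ((12 - 5)*(-30/(18 + 12)))/7 = (7*(-30/30))/7 = (7*(-30*1/30))/7 = (7*(-1))/7 = (1/7)*(-7) = -1)
1/(l + z(s(-1, -4), -39)) = 1/(-1 + (-10 - 39)) = 1/(-1 - 49) = 1/(-50) = -1/50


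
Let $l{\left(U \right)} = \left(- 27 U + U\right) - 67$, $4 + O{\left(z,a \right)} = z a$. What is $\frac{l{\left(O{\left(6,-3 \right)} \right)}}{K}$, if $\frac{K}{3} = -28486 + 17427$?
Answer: $- \frac{505}{33177} \approx -0.015221$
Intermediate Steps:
$O{\left(z,a \right)} = -4 + a z$ ($O{\left(z,a \right)} = -4 + z a = -4 + a z$)
$l{\left(U \right)} = -67 - 26 U$ ($l{\left(U \right)} = - 26 U - 67 = -67 - 26 U$)
$K = -33177$ ($K = 3 \left(-28486 + 17427\right) = 3 \left(-11059\right) = -33177$)
$\frac{l{\left(O{\left(6,-3 \right)} \right)}}{K} = \frac{-67 - 26 \left(-4 - 18\right)}{-33177} = \left(-67 - 26 \left(-4 - 18\right)\right) \left(- \frac{1}{33177}\right) = \left(-67 - -572\right) \left(- \frac{1}{33177}\right) = \left(-67 + 572\right) \left(- \frac{1}{33177}\right) = 505 \left(- \frac{1}{33177}\right) = - \frac{505}{33177}$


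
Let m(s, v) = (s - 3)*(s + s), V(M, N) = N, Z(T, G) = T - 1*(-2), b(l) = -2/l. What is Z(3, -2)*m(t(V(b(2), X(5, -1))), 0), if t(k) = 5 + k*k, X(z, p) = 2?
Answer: 540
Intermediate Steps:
Z(T, G) = 2 + T (Z(T, G) = T + 2 = 2 + T)
t(k) = 5 + k**2
m(s, v) = 2*s*(-3 + s) (m(s, v) = (-3 + s)*(2*s) = 2*s*(-3 + s))
Z(3, -2)*m(t(V(b(2), X(5, -1))), 0) = (2 + 3)*(2*(5 + 2**2)*(-3 + (5 + 2**2))) = 5*(2*(5 + 4)*(-3 + (5 + 4))) = 5*(2*9*(-3 + 9)) = 5*(2*9*6) = 5*108 = 540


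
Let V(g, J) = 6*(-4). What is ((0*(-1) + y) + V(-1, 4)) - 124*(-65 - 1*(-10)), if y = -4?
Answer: 6792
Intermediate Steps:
V(g, J) = -24
((0*(-1) + y) + V(-1, 4)) - 124*(-65 - 1*(-10)) = ((0*(-1) - 4) - 24) - 124*(-65 - 1*(-10)) = ((0 - 4) - 24) - 124*(-65 + 10) = (-4 - 24) - 124*(-55) = -28 + 6820 = 6792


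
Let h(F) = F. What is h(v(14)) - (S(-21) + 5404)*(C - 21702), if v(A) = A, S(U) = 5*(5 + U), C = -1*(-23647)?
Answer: -10355166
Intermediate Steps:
C = 23647
S(U) = 25 + 5*U
h(v(14)) - (S(-21) + 5404)*(C - 21702) = 14 - ((25 + 5*(-21)) + 5404)*(23647 - 21702) = 14 - ((25 - 105) + 5404)*1945 = 14 - (-80 + 5404)*1945 = 14 - 5324*1945 = 14 - 1*10355180 = 14 - 10355180 = -10355166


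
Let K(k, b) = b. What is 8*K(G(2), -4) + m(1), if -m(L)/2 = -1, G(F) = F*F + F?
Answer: -30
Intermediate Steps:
G(F) = F + F² (G(F) = F² + F = F + F²)
m(L) = 2 (m(L) = -2*(-1) = 2)
8*K(G(2), -4) + m(1) = 8*(-4) + 2 = -32 + 2 = -30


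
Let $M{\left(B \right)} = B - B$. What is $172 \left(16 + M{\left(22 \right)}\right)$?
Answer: $2752$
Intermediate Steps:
$M{\left(B \right)} = 0$
$172 \left(16 + M{\left(22 \right)}\right) = 172 \left(16 + 0\right) = 172 \cdot 16 = 2752$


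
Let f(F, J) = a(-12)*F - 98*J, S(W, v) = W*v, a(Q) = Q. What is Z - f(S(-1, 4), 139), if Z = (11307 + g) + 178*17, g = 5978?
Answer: 33885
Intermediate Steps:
f(F, J) = -98*J - 12*F (f(F, J) = -12*F - 98*J = -98*J - 12*F)
Z = 20311 (Z = (11307 + 5978) + 178*17 = 17285 + 3026 = 20311)
Z - f(S(-1, 4), 139) = 20311 - (-98*139 - (-12)*4) = 20311 - (-13622 - 12*(-4)) = 20311 - (-13622 + 48) = 20311 - 1*(-13574) = 20311 + 13574 = 33885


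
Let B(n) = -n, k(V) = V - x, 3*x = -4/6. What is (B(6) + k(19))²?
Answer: 14161/81 ≈ 174.83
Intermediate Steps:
x = -2/9 (x = (-4/6)/3 = (-4*⅙)/3 = (⅓)*(-⅔) = -2/9 ≈ -0.22222)
k(V) = 2/9 + V (k(V) = V - 1*(-2/9) = V + 2/9 = 2/9 + V)
(B(6) + k(19))² = (-1*6 + (2/9 + 19))² = (-6 + 173/9)² = (119/9)² = 14161/81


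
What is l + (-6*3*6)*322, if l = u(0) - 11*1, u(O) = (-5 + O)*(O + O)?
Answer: -34787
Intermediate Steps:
u(O) = 2*O*(-5 + O) (u(O) = (-5 + O)*(2*O) = 2*O*(-5 + O))
l = -11 (l = 2*0*(-5 + 0) - 11*1 = 2*0*(-5) - 11 = 0 - 11 = -11)
l + (-6*3*6)*322 = -11 + (-6*3*6)*322 = -11 - 18*6*322 = -11 - 108*322 = -11 - 34776 = -34787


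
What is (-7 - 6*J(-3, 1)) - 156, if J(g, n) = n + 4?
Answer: -193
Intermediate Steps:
J(g, n) = 4 + n
(-7 - 6*J(-3, 1)) - 156 = (-7 - 6*(4 + 1)) - 156 = (-7 - 6*5) - 156 = (-7 - 30) - 156 = -37 - 156 = -193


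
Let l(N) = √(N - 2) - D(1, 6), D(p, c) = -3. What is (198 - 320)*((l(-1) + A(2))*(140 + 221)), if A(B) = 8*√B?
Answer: -132126 - 352336*√2 - 44042*I*√3 ≈ -6.304e+5 - 76283.0*I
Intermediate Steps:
l(N) = 3 + √(-2 + N) (l(N) = √(N - 2) - 1*(-3) = √(-2 + N) + 3 = 3 + √(-2 + N))
(198 - 320)*((l(-1) + A(2))*(140 + 221)) = (198 - 320)*(((3 + √(-2 - 1)) + 8*√2)*(140 + 221)) = -122*((3 + √(-3)) + 8*√2)*361 = -122*((3 + I*√3) + 8*√2)*361 = -122*(3 + 8*√2 + I*√3)*361 = -122*(1083 + 2888*√2 + 361*I*√3) = -132126 - 352336*√2 - 44042*I*√3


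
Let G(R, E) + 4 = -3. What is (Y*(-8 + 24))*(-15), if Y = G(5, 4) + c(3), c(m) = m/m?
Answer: 1440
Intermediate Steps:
c(m) = 1
G(R, E) = -7 (G(R, E) = -4 - 3 = -7)
Y = -6 (Y = -7 + 1 = -6)
(Y*(-8 + 24))*(-15) = -6*(-8 + 24)*(-15) = -6*16*(-15) = -96*(-15) = 1440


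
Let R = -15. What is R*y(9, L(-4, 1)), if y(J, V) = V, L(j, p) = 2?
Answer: -30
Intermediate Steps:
R*y(9, L(-4, 1)) = -15*2 = -30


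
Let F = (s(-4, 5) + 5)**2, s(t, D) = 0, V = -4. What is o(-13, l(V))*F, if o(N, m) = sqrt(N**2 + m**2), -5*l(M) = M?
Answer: 5*sqrt(4241) ≈ 325.61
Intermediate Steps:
F = 25 (F = (0 + 5)**2 = 5**2 = 25)
l(M) = -M/5
o(-13, l(V))*F = sqrt((-13)**2 + (-1/5*(-4))**2)*25 = sqrt(169 + (4/5)**2)*25 = sqrt(169 + 16/25)*25 = sqrt(4241/25)*25 = (sqrt(4241)/5)*25 = 5*sqrt(4241)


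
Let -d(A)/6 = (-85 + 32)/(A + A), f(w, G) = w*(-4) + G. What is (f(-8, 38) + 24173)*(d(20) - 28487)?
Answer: -13808352183/20 ≈ -6.9042e+8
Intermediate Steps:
f(w, G) = G - 4*w (f(w, G) = -4*w + G = G - 4*w)
d(A) = 159/A (d(A) = -6*(-85 + 32)/(A + A) = -(-318)/(2*A) = -(-318)*1/(2*A) = -(-159)/A = 159/A)
(f(-8, 38) + 24173)*(d(20) - 28487) = ((38 - 4*(-8)) + 24173)*(159/20 - 28487) = ((38 + 32) + 24173)*(159*(1/20) - 28487) = (70 + 24173)*(159/20 - 28487) = 24243*(-569581/20) = -13808352183/20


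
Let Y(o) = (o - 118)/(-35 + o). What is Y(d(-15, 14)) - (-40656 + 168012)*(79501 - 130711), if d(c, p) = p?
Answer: 136959916064/21 ≈ 6.5219e+9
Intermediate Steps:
Y(o) = (-118 + o)/(-35 + o)
Y(d(-15, 14)) - (-40656 + 168012)*(79501 - 130711) = (-118 + 14)/(-35 + 14) - (-40656 + 168012)*(79501 - 130711) = -104/(-21) - 127356*(-51210) = -1/21*(-104) - 1*(-6521900760) = 104/21 + 6521900760 = 136959916064/21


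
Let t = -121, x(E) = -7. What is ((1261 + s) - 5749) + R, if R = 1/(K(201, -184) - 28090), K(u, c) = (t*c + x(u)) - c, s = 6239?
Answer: 9891398/5649 ≈ 1751.0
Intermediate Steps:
K(u, c) = -7 - 122*c (K(u, c) = (-121*c - 7) - c = (-7 - 121*c) - c = -7 - 122*c)
R = -1/5649 (R = 1/((-7 - 122*(-184)) - 28090) = 1/((-7 + 22448) - 28090) = 1/(22441 - 28090) = 1/(-5649) = -1/5649 ≈ -0.00017702)
((1261 + s) - 5749) + R = ((1261 + 6239) - 5749) - 1/5649 = (7500 - 5749) - 1/5649 = 1751 - 1/5649 = 9891398/5649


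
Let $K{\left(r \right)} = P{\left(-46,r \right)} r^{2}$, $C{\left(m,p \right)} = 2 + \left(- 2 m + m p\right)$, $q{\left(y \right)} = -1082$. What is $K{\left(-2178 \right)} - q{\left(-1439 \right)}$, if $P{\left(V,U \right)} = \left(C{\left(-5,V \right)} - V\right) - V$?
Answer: $1584391538$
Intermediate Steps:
$C{\left(m,p \right)} = 2 - 2 m + m p$
$P{\left(V,U \right)} = 12 - 7 V$ ($P{\left(V,U \right)} = \left(\left(2 - -10 - 5 V\right) - V\right) - V = \left(\left(2 + 10 - 5 V\right) - V\right) - V = \left(\left(12 - 5 V\right) - V\right) - V = \left(12 - 6 V\right) - V = 12 - 7 V$)
$K{\left(r \right)} = 334 r^{2}$ ($K{\left(r \right)} = \left(12 - -322\right) r^{2} = \left(12 + 322\right) r^{2} = 334 r^{2}$)
$K{\left(-2178 \right)} - q{\left(-1439 \right)} = 334 \left(-2178\right)^{2} - -1082 = 334 \cdot 4743684 + 1082 = 1584390456 + 1082 = 1584391538$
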